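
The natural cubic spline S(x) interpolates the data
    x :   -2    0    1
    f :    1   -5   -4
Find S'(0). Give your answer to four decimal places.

-0.3333

Write M_i for S''(x_i). With h_i = 2, 1 and divided differences Δ_i = -3, 1, the continuity of S' gives the tridiagonal system
  2·M_0 + 6·M_1 + 1·M_2 = 6(Δ_1 - Δ_0) = 24
Natural end conditions: M_0 = M_2 = 0.
Solving: M_0 = 0, M_1 = 4, M_2 = 0.
On [0, 1], S'(x) = b_1 + 2c_1·x + 3d_1·x² with b_1 = Δ_1 - h_1(2M_1 + M_2)/6 = -1/3, c_1 = M_1/2 = 2, d_1 = (M_2 - M_1)/(6h_1) = -2/3. So S'(0) = -1/3.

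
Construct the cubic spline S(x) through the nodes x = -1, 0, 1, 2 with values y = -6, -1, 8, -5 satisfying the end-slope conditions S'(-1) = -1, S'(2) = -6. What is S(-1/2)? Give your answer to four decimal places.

-5.1083

Write M_i for S''(x_i). With h_i = 1, 1, 1 and divided differences Δ_i = 5, 9, -13, the continuity of S' gives the tridiagonal system
  1·M_0 + 4·M_1 + 1·M_2 = 6(Δ_1 - Δ_0) = 24
  1·M_1 + 4·M_2 + 1·M_3 = 6(Δ_2 - Δ_1) = -132
Clamped end conditions give two more equations: 2h_0·M_0 + h_0·M_1 = 6(Δ_0 - S'(-1)) = 36 and h_2·M_2 + 2h_2·M_3 = 6(S'(2) - Δ_2) = 42.
Hence M_0 = 154/15, M_1 = 232/15, M_2 = -722/15, M_3 = 676/15.
On [-1, 0], S(x) = -6 - 1·(x + 1) + 77/15·(x + 1)² + 13/15·(x + 1)³.
With (x + 1) = 1/2: S(-1/2) = -613/120.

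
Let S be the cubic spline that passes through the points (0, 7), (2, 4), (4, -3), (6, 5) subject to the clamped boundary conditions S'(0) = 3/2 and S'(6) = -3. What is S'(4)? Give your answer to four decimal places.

Let σ_i = S''(x_i). Step sizes h_i = 2, 2, 2; slopes of the chords Δ_i = (y_(i+1) - y_i)/h_i = -3/2, -7/2, 4.
  2·σ_0 + 8·σ_1 + 2·σ_2 = 6(Δ_1 - Δ_0) = -12
  2·σ_1 + 8·σ_2 + 2·σ_3 = 6(Δ_2 - Δ_1) = 45
Clamped end conditions give two more equations: 2h_0·σ_0 + h_0·σ_1 = 6(Δ_0 - S'(0)) = -18 and h_2·σ_2 + 2h_2·σ_3 = 6(S'(6) - Δ_2) = -42.
Forward elimination and back-substitution give σ_0 = -14/5, σ_1 = -17/5, σ_2 = 52/5, σ_3 = -157/10.
On [4, 6], S'(x) = b_2 + 2c_2·(x - 4) + 3d_2·(x - 4)² with b_2 = Δ_2 - h_2(2σ_2 + σ_3)/6 = 23/10, c_2 = σ_2/2 = 26/5, d_2 = (σ_3 - σ_2)/(6h_2) = -87/40. So S'(4) = 23/10.

2.3000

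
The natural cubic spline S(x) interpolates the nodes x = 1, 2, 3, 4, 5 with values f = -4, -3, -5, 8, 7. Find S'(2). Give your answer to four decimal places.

-3.2500

With m_i denoting the second derivative at x_i, h_i = 1, 1, 1, 1, and Δ_i = (y_(i+1) − y_i)/h_i = 1, -2, 13, -1:
  1·m_0 + 4·m_1 + 1·m_2 = 6(Δ_1 - Δ_0) = -18
  1·m_1 + 4·m_2 + 1·m_3 = 6(Δ_2 - Δ_1) = 90
  1·m_2 + 4·m_3 + 1·m_4 = 6(Δ_3 - Δ_2) = -84
Natural end conditions: m_0 = m_4 = 0.
Solving the tridiagonal system: m_0 = 0, m_1 = -51/4, m_2 = 33, m_3 = -117/4, m_4 = 0.
On [2, 3], S'(x) = b_1 + 2c_1·(x - 2) + 3d_1·(x - 2)² with b_1 = Δ_1 - h_1(2m_1 + m_2)/6 = -13/4, c_1 = m_1/2 = -51/8, d_1 = (m_2 - m_1)/(6h_1) = 61/8. So S'(2) = -13/4.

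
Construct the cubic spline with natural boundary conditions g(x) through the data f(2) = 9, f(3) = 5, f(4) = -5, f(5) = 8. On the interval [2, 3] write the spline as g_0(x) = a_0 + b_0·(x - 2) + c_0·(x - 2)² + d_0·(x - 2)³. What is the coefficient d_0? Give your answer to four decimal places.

-3.1333

Let σ_i = g''(x_i). Step sizes h_i = 1, 1, 1; slopes of the chords Δ_i = (y_(i+1) - y_i)/h_i = -4, -10, 13.
  1·σ_0 + 4·σ_1 + 1·σ_2 = 6(Δ_1 - Δ_0) = -36
  1·σ_1 + 4·σ_2 + 1·σ_3 = 6(Δ_2 - Δ_1) = 138
Natural end conditions: σ_0 = σ_3 = 0.
Forward elimination and back-substitution give σ_0 = 0, σ_1 = -94/5, σ_2 = 196/5, σ_3 = 0.
On [2, 3], with g_0(x) = a_0 + b_0·(x - 2) + c_0·(x - 2)² + d_0·(x - 2)³: c_0 = σ_0/2 = 0, d_0 = (σ_1 - σ_0)/(6h_0) = -47/15, b_0 = Δ_0 - h_0(2σ_0 + σ_1)/6 = -13/15.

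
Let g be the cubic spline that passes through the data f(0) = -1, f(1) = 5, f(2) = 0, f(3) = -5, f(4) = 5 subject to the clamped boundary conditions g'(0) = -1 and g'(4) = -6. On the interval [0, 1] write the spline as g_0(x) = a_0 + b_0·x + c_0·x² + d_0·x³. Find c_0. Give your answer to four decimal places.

Put σ_i = g'' at the i-th knot. Here h = (1, 1, 1, 1) and Δ = (6, -5, -5, 10), so the interior equations h_(i-1)·σ_(i-1) + 2(h_(i-1)+h_i)·σ_i + h_i·σ_(i+1) = 6(Δ_i − Δ_(i-1)) read
  1·σ_0 + 4·σ_1 + 1·σ_2 = 6(Δ_1 - Δ_0) = -66
  1·σ_1 + 4·σ_2 + 1·σ_3 = 6(Δ_2 - Δ_1) = 0
  1·σ_2 + 4·σ_3 + 1·σ_4 = 6(Δ_3 - Δ_2) = 90
Clamped end conditions give two more equations: 2h_0·σ_0 + h_0·σ_1 = 6(Δ_0 - g'(0)) = 42 and h_3·σ_3 + 2h_3·σ_4 = 6(g'(4) - Δ_3) = -96.
Hence σ_0 = 919/28, σ_1 = -331/14, σ_2 = -17/4, σ_3 = 569/14, σ_4 = -1913/28.
On [0, 1], with g_0(x) = a_0 + b_0·x + c_0·x² + d_0·x³: c_0 = σ_0/2 = 919/56, d_0 = (σ_1 - σ_0)/(6h_0) = -527/56, b_0 = Δ_0 - h_0(2σ_0 + σ_1)/6 = -1.

16.4107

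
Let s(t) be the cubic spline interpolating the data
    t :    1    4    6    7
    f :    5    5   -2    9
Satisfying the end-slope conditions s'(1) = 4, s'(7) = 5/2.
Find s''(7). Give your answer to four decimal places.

-36.8947

Write M_i for s''(x_i). With h_i = 3, 2, 1 and divided differences Δ_i = 0, -7/2, 11, the continuity of s' gives the tridiagonal system
  3·M_0 + 10·M_1 + 2·M_2 = 6(Δ_1 - Δ_0) = -21
  2·M_1 + 6·M_2 + 1·M_3 = 6(Δ_2 - Δ_1) = 87
Clamped end conditions give two more equations: 2h_0·M_0 + h_0·M_1 = 6(Δ_0 - s'(1)) = -24 and h_2·M_2 + 2h_2·M_3 = 6(s'(7) - Δ_2) = -51.
Hence M_0 = -15/19, M_1 = -122/19, M_2 = 433/19, M_3 = -701/19.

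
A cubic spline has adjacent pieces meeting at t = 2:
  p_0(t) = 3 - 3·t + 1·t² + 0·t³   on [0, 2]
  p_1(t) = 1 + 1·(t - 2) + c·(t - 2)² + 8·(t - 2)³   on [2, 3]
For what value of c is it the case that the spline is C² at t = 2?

1

p_0''(t) = 2 + 0·t, so p_0''(2) = 2. On the right, p_1''(2) = 2c, so c = 1.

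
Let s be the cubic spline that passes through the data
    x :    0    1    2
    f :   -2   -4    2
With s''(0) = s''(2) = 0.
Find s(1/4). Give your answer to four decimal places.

Write M_i for s''(x_i). With h_i = 1, 1 and divided differences Δ_i = -2, 6, the continuity of s' gives the tridiagonal system
  1·M_0 + 4·M_1 + 1·M_2 = 6(Δ_1 - Δ_0) = 48
Natural end conditions: M_0 = M_2 = 0.
Solving: M_0 = 0, M_1 = 12, M_2 = 0.
On [0, 1], s(x) = -2 - 4·x + 0·x² + 2·x³.
With x = 1/4: s(1/4) = -95/32.

-2.9688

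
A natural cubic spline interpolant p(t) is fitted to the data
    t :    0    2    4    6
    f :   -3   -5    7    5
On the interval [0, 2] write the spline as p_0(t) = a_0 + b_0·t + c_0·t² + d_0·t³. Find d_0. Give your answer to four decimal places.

0.5833

With σ_i denoting the second derivative at x_i, h_i = 2, 2, 2, and Δ_i = (y_(i+1) − y_i)/h_i = -1, 6, -1:
  2·σ_0 + 8·σ_1 + 2·σ_2 = 6(Δ_1 - Δ_0) = 42
  2·σ_1 + 8·σ_2 + 2·σ_3 = 6(Δ_2 - Δ_1) = -42
Natural end conditions: σ_0 = σ_3 = 0.
Solving: σ_0 = 0, σ_1 = 7, σ_2 = -7, σ_3 = 0.
On [0, 2], with p_0(t) = a_0 + b_0·t + c_0·t² + d_0·t³: c_0 = σ_0/2 = 0, d_0 = (σ_1 - σ_0)/(6h_0) = 7/12, b_0 = Δ_0 - h_0(2σ_0 + σ_1)/6 = -10/3.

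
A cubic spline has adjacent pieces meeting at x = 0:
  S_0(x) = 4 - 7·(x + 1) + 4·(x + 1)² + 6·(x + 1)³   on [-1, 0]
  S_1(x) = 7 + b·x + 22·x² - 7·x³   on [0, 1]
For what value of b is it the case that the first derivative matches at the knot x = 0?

S_0'(x) = -7 + 8·(x + 1) + 18·(x + 1)², so S_0'(0) = 19. On the right, S_1'(0) = b, so b = 19.

19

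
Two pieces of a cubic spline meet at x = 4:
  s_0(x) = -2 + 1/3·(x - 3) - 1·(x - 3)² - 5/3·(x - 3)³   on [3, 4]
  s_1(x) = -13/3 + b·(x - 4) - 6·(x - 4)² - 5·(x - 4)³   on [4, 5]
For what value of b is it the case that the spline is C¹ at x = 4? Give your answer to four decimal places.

s_0'(x) = 1/3 - 2·(x - 3) - 5·(x - 3)², so s_0'(4) = -20/3. On the right, s_1'(4) = b, so b = -20/3.

-6.6667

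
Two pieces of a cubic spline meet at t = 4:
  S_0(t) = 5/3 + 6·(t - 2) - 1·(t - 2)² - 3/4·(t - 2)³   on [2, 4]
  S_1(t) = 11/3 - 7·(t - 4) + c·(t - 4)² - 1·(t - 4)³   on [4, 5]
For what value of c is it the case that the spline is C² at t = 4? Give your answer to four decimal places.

-5.5000

S_0''(t) = -2 - 9/2·(t - 2), so S_0''(4) = -11. On the right, S_1''(4) = 2c, so c = -11/2.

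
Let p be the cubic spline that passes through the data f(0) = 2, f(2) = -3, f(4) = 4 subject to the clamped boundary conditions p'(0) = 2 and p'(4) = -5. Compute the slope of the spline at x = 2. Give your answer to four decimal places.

Write σ_i for p''(x_i). With h_i = 2, 2 and divided differences Δ_i = -5/2, 7/2, the continuity of p' gives the tridiagonal system
  2·σ_0 + 8·σ_1 + 2·σ_2 = 6(Δ_1 - Δ_0) = 36
Clamped end conditions give two more equations: 2h_0·σ_0 + h_0·σ_1 = 6(Δ_0 - p'(0)) = -27 and h_1·σ_1 + 2h_1·σ_2 = 6(p'(4) - Δ_1) = -51.
Solving the tridiagonal system: σ_0 = -13, σ_1 = 25/2, σ_2 = -19.
On [2, 4], p'(x) = b_1 + 2c_1·(x - 2) + 3d_1·(x - 2)² with b_1 = Δ_1 - h_1(2σ_1 + σ_2)/6 = 3/2, c_1 = σ_1/2 = 25/4, d_1 = (σ_2 - σ_1)/(6h_1) = -21/8. So p'(2) = 3/2.

1.5000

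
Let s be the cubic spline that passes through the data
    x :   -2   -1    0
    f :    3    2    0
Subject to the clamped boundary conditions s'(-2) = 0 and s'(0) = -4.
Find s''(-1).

Let σ_i = s''(x_i). Step sizes h_i = 1, 1; slopes of the chords Δ_i = (y_(i+1) - y_i)/h_i = -1, -2.
  1·σ_0 + 4·σ_1 + 1·σ_2 = 6(Δ_1 - Δ_0) = -6
Clamped end conditions give two more equations: 2h_0·σ_0 + h_0·σ_1 = 6(Δ_0 - s'(-2)) = -6 and h_1·σ_1 + 2h_1·σ_2 = 6(s'(0) - Δ_1) = -12.
Solving: σ_0 = -7/2, σ_1 = 1, σ_2 = -13/2.

1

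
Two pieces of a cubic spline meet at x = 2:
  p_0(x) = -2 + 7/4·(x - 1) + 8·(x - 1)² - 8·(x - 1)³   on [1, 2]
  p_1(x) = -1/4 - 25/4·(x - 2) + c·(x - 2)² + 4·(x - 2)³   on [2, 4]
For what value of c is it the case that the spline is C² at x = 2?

p_0''(x) = 16 - 48·(x - 1), so p_0''(2) = -32. On the right, p_1''(2) = 2c, so c = -16.

-16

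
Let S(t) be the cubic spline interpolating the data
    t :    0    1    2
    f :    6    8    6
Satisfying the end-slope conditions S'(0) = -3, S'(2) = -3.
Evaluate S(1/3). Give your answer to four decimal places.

Write M_i for S''(x_i). With h_i = 1, 1 and divided differences Δ_i = 2, -2, the continuity of S' gives the tridiagonal system
  1·M_0 + 4·M_1 + 1·M_2 = 6(Δ_1 - Δ_0) = -24
Clamped end conditions give two more equations: 2h_0·M_0 + h_0·M_1 = 6(Δ_0 - S'(0)) = 30 and h_1·M_1 + 2h_1·M_2 = 6(S'(2) - Δ_1) = -6.
Hence M_0 = 21, M_1 = -12, M_2 = 3.
On [0, 1], S(t) = 6 - 3·t + 21/2·t² - 11/2·t³.
With t = 1/3: S(1/3) = 161/27.

5.9630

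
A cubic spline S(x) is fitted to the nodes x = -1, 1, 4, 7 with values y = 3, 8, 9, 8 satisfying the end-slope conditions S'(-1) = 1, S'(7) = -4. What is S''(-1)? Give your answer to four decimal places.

3.4474

Let M_i = S''(x_i). Step sizes h_i = 2, 3, 3; slopes of the chords Δ_i = (y_(i+1) - y_i)/h_i = 5/2, 1/3, -1/3.
  2·M_0 + 10·M_1 + 3·M_2 = 6(Δ_1 - Δ_0) = -13
  3·M_1 + 12·M_2 + 3·M_3 = 6(Δ_2 - Δ_1) = -4
Clamped end conditions give two more equations: 2h_0·M_0 + h_0·M_1 = 6(Δ_0 - S'(-1)) = 9 and h_2·M_2 + 2h_2·M_3 = 6(S'(7) - Δ_2) = -22.
Solving: M_0 = 131/38, M_1 = -91/38, M_2 = 77/57, M_3 = -165/38.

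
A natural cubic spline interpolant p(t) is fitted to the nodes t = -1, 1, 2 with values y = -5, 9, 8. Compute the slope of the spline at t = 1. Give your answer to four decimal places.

Let σ_i = p''(x_i). Step sizes h_i = 2, 1; slopes of the chords Δ_i = (y_(i+1) - y_i)/h_i = 7, -1.
  2·σ_0 + 6·σ_1 + 1·σ_2 = 6(Δ_1 - Δ_0) = -48
Natural end conditions: σ_0 = σ_2 = 0.
Forward elimination and back-substitution give σ_0 = 0, σ_1 = -8, σ_2 = 0.
On [1, 2], p'(t) = b_1 + 2c_1·(t - 1) + 3d_1·(t - 1)² with b_1 = Δ_1 - h_1(2σ_1 + σ_2)/6 = 5/3, c_1 = σ_1/2 = -4, d_1 = (σ_2 - σ_1)/(6h_1) = 4/3. So p'(1) = 5/3.

1.6667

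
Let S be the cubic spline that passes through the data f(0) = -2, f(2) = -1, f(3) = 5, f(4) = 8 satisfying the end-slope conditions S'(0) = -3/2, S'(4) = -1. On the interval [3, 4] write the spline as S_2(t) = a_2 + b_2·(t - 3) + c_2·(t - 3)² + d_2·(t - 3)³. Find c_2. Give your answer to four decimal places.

Write M_i for S''(x_i). With h_i = 2, 1, 1 and divided differences Δ_i = 1/2, 6, 3, the continuity of S' gives the tridiagonal system
  2·M_0 + 6·M_1 + 1·M_2 = 6(Δ_1 - Δ_0) = 33
  1·M_1 + 4·M_2 + 1·M_3 = 6(Δ_2 - Δ_1) = -18
Clamped end conditions give two more equations: 2h_0·M_0 + h_0·M_1 = 6(Δ_0 - S'(0)) = 12 and h_2·M_2 + 2h_2·M_3 = 6(S'(4) - Δ_2) = -24.
Forward elimination and back-substitution give M_0 = -1/22, M_1 = 67/11, M_2 = -38/11, M_3 = -113/11.
On [3, 4], with S_2(t) = a_2 + b_2·(t - 3) + c_2·(t - 3)² + d_2·(t - 3)³: c_2 = M_2/2 = -19/11, d_2 = (M_3 - M_2)/(6h_2) = -25/22, b_2 = Δ_2 - h_2(2M_2 + M_3)/6 = 129/22.

-1.7273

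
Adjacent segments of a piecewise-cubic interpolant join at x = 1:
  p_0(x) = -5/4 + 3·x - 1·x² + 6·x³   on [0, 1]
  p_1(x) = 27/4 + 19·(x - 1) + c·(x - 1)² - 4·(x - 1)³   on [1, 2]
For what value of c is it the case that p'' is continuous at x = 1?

p_0''(x) = -2 + 36·x, so p_0''(1) = 34. On the right, p_1''(1) = 2c, so c = 17.

17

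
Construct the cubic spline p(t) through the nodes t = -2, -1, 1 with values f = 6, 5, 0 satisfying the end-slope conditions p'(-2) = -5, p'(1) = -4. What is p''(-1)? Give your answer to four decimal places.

Let m_i = p''(x_i). Step sizes h_i = 1, 2; slopes of the chords Δ_i = (y_(i+1) - y_i)/h_i = -1, -5/2.
  1·m_0 + 6·m_1 + 2·m_2 = 6(Δ_1 - Δ_0) = -9
Clamped end conditions give two more equations: 2h_0·m_0 + h_0·m_1 = 6(Δ_0 - p'(-2)) = 24 and h_1·m_1 + 2h_1·m_2 = 6(p'(1) - Δ_1) = -9.
Solving the tridiagonal system: m_0 = 83/6, m_1 = -11/3, m_2 = -5/12.

-3.6667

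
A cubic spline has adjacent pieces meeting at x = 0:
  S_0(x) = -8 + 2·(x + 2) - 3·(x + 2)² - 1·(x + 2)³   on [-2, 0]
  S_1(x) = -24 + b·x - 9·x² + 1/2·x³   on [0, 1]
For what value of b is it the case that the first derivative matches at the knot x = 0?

-22

S_0'(x) = 2 - 6·(x + 2) - 3·(x + 2)², so S_0'(0) = -22. On the right, S_1'(0) = b, so b = -22.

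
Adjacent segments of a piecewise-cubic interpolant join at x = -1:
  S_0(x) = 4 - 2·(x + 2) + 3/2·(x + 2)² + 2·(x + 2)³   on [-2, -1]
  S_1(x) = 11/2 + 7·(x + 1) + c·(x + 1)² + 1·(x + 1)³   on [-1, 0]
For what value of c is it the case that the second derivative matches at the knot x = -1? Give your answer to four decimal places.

7.5000

S_0''(x) = 3 + 12·(x + 2), so S_0''(-1) = 15. On the right, S_1''(-1) = 2c, so c = 15/2.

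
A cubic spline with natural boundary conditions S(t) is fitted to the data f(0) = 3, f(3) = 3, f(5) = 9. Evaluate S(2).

2

Let m_i = S''(x_i). Step sizes h_i = 3, 2; slopes of the chords Δ_i = (y_(i+1) - y_i)/h_i = 0, 3.
  3·m_0 + 10·m_1 + 2·m_2 = 6(Δ_1 - Δ_0) = 18
Natural end conditions: m_0 = m_2 = 0.
Solving the tridiagonal system: m_0 = 0, m_1 = 9/5, m_2 = 0.
On [0, 3], S(t) = 3 - 9/10·t + 0·t² + 1/10·t³.
With t = 2: S(2) = 2.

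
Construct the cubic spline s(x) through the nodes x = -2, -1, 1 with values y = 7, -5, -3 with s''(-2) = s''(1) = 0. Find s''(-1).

With σ_i denoting the second derivative at x_i, h_i = 1, 2, and Δ_i = (y_(i+1) − y_i)/h_i = -12, 1:
  1·σ_0 + 6·σ_1 + 2·σ_2 = 6(Δ_1 - Δ_0) = 78
Natural end conditions: σ_0 = σ_2 = 0.
Solving the tridiagonal system: σ_0 = 0, σ_1 = 13, σ_2 = 0.

13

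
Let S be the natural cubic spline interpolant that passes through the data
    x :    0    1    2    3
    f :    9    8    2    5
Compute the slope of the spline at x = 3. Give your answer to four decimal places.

With M_i denoting the second derivative at x_i, h_i = 1, 1, 1, and Δ_i = (y_(i+1) − y_i)/h_i = -1, -6, 3:
  1·M_0 + 4·M_1 + 1·M_2 = 6(Δ_1 - Δ_0) = -30
  1·M_1 + 4·M_2 + 1·M_3 = 6(Δ_2 - Δ_1) = 54
Natural end conditions: M_0 = M_3 = 0.
Solving the tridiagonal system: M_0 = 0, M_1 = -58/5, M_2 = 82/5, M_3 = 0.
On [2, 3], S'(x) = b_2 + 2c_2·(x - 2) + 3d_2·(x - 2)² with b_2 = Δ_2 - h_2(2M_2 + M_3)/6 = -37/15, c_2 = M_2/2 = 41/5, d_2 = (M_3 - M_2)/(6h_2) = -41/15. So S'(3) = 86/15.

5.7333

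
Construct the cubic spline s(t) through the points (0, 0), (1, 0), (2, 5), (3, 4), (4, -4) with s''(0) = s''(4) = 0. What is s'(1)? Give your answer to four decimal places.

Let M_i = s''(x_i). Step sizes h_i = 1, 1, 1, 1; slopes of the chords Δ_i = (y_(i+1) - y_i)/h_i = 0, 5, -1, -8.
  1·M_0 + 4·M_1 + 1·M_2 = 6(Δ_1 - Δ_0) = 30
  1·M_1 + 4·M_2 + 1·M_3 = 6(Δ_2 - Δ_1) = -36
  1·M_2 + 4·M_3 + 1·M_4 = 6(Δ_3 - Δ_2) = -42
Natural end conditions: M_0 = M_4 = 0.
Hence M_0 = 0, M_1 = 69/7, M_2 = -66/7, M_3 = -57/7, M_4 = 0.
On [1, 2], s'(t) = b_1 + 2c_1·(t - 1) + 3d_1·(t - 1)² with b_1 = Δ_1 - h_1(2M_1 + M_2)/6 = 23/7, c_1 = M_1/2 = 69/14, d_1 = (M_2 - M_1)/(6h_1) = -45/14. So s'(1) = 23/7.

3.2857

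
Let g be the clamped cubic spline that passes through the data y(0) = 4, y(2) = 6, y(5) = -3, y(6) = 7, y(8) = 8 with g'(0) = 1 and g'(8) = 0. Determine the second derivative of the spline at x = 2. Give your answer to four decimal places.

Put σ_i = g'' at the i-th knot. Here h = (2, 3, 1, 2) and Δ = (1, -3, 10, 1/2), so the interior equations h_(i-1)·σ_(i-1) + 2(h_(i-1)+h_i)·σ_i + h_i·σ_(i+1) = 6(Δ_i − Δ_(i-1)) read
  2·σ_0 + 10·σ_1 + 3·σ_2 = 6(Δ_1 - Δ_0) = -24
  3·σ_1 + 8·σ_2 + 1·σ_3 = 6(Δ_2 - Δ_1) = 78
  1·σ_2 + 6·σ_3 + 2·σ_4 = 6(Δ_3 - Δ_2) = -57
Clamped end conditions give two more equations: 2h_0·σ_0 + h_0·σ_1 = 6(Δ_0 - g'(0)) = 0 and h_3·σ_3 + 2h_3·σ_4 = 6(g'(8) - Δ_3) = -3.
Hence σ_0 = 505/136, σ_1 = -505/68, σ_2 = 971/68, σ_3 = -949/68, σ_4 = 847/136.

-7.4265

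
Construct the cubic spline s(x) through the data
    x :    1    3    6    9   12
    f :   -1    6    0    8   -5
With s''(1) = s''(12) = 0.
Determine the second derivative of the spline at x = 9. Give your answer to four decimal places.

Let σ_i = s''(x_i). Step sizes h_i = 2, 3, 3, 3; slopes of the chords Δ_i = (y_(i+1) - y_i)/h_i = 7/2, -2, 8/3, -13/3.
  2·σ_0 + 10·σ_1 + 3·σ_2 = 6(Δ_1 - Δ_0) = -33
  3·σ_1 + 12·σ_2 + 3·σ_3 = 6(Δ_2 - Δ_1) = 28
  3·σ_2 + 12·σ_3 + 3·σ_4 = 6(Δ_3 - Δ_2) = -42
Natural end conditions: σ_0 = σ_4 = 0.
Forward elimination and back-substitution give σ_0 = 0, σ_1 = -649/138, σ_2 = 968/207, σ_3 = -1933/414, σ_4 = 0.

-4.6691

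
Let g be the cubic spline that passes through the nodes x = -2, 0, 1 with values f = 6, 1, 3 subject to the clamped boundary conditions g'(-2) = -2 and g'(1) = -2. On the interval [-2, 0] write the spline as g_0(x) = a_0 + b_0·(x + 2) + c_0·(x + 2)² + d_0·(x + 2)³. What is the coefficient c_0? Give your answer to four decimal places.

-2.6250

Let M_i = g''(x_i). Step sizes h_i = 2, 1; slopes of the chords Δ_i = (y_(i+1) - y_i)/h_i = -5/2, 2.
  2·M_0 + 6·M_1 + 1·M_2 = 6(Δ_1 - Δ_0) = 27
Clamped end conditions give two more equations: 2h_0·M_0 + h_0·M_1 = 6(Δ_0 - g'(-2)) = -3 and h_1·M_1 + 2h_1·M_2 = 6(g'(1) - Δ_1) = -24.
Solving the tridiagonal system: M_0 = -21/4, M_1 = 9, M_2 = -33/2.
On [-2, 0], with g_0(x) = a_0 + b_0·(x + 2) + c_0·(x + 2)² + d_0·(x + 2)³: c_0 = M_0/2 = -21/8, d_0 = (M_1 - M_0)/(6h_0) = 19/16, b_0 = Δ_0 - h_0(2M_0 + M_1)/6 = -2.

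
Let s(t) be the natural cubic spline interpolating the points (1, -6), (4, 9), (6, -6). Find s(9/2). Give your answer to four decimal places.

6.8906

Write σ_i for s''(x_i). With h_i = 3, 2 and divided differences Δ_i = 5, -15/2, the continuity of s' gives the tridiagonal system
  3·σ_0 + 10·σ_1 + 2·σ_2 = 6(Δ_1 - Δ_0) = -75
Natural end conditions: σ_0 = σ_2 = 0.
Solving: σ_0 = 0, σ_1 = -15/2, σ_2 = 0.
On [4, 6], s(t) = 9 - 5/2·(t - 4) - 15/4·(t - 4)² + 5/8·(t - 4)³.
With (t - 4) = 1/2: s(9/2) = 441/64.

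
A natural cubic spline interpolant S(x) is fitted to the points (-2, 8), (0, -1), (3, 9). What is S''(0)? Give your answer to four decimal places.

4.7000

With M_i denoting the second derivative at x_i, h_i = 2, 3, and Δ_i = (y_(i+1) − y_i)/h_i = -9/2, 10/3:
  2·M_0 + 10·M_1 + 3·M_2 = 6(Δ_1 - Δ_0) = 47
Natural end conditions: M_0 = M_2 = 0.
Solving: M_0 = 0, M_1 = 47/10, M_2 = 0.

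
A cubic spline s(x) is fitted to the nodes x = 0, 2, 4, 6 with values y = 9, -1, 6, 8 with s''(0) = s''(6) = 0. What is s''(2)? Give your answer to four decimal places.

7.3000

Let M_i = s''(x_i). Step sizes h_i = 2, 2, 2; slopes of the chords Δ_i = (y_(i+1) - y_i)/h_i = -5, 7/2, 1.
  2·M_0 + 8·M_1 + 2·M_2 = 6(Δ_1 - Δ_0) = 51
  2·M_1 + 8·M_2 + 2·M_3 = 6(Δ_2 - Δ_1) = -15
Natural end conditions: M_0 = M_3 = 0.
Solving the tridiagonal system: M_0 = 0, M_1 = 73/10, M_2 = -37/10, M_3 = 0.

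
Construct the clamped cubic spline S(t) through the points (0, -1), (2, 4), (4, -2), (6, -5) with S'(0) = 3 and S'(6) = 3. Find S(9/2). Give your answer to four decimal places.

-3.9031

Write M_i for S''(x_i). With h_i = 2, 2, 2 and divided differences Δ_i = 5/2, -3, -3/2, the continuity of S' gives the tridiagonal system
  2·M_0 + 8·M_1 + 2·M_2 = 6(Δ_1 - Δ_0) = -33
  2·M_1 + 8·M_2 + 2·M_3 = 6(Δ_2 - Δ_1) = 9
Clamped end conditions give two more equations: 2h_0·M_0 + h_0·M_1 = 6(Δ_0 - S'(0)) = -3 and h_2·M_2 + 2h_2·M_3 = 6(S'(6) - Δ_2) = 27.
Solving the tridiagonal system: M_0 = 8/5, M_1 = -47/10, M_2 = 7/10, M_3 = 32/5.
On [4, 6], S(t) = -2 - 41/10·(t - 4) + 7/20·(t - 4)² + 19/40·(t - 4)³.
With (t - 4) = 1/2: S(9/2) = -1249/320.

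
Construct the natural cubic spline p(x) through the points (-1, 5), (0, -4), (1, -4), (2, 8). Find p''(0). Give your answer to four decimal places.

9.6000

Let M_i = p''(x_i). Step sizes h_i = 1, 1, 1; slopes of the chords Δ_i = (y_(i+1) - y_i)/h_i = -9, 0, 12.
  1·M_0 + 4·M_1 + 1·M_2 = 6(Δ_1 - Δ_0) = 54
  1·M_1 + 4·M_2 + 1·M_3 = 6(Δ_2 - Δ_1) = 72
Natural end conditions: M_0 = M_3 = 0.
Solving: M_0 = 0, M_1 = 48/5, M_2 = 78/5, M_3 = 0.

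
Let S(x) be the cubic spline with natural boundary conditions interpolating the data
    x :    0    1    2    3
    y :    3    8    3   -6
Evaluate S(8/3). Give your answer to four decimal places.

Write M_i for S''(x_i). With h_i = 1, 1, 1 and divided differences Δ_i = 5, -5, -9, the continuity of S' gives the tridiagonal system
  1·M_0 + 4·M_1 + 1·M_2 = 6(Δ_1 - Δ_0) = -60
  1·M_1 + 4·M_2 + 1·M_3 = 6(Δ_2 - Δ_1) = -24
Natural end conditions: M_0 = M_3 = 0.
Solving the tridiagonal system: M_0 = 0, M_1 = -72/5, M_2 = -12/5, M_3 = 0.
On [2, 3], S(x) = 3 - 41/5·(x - 2) - 6/5·(x - 2)² + 2/5·(x - 2)³.
With (x - 2) = 2/3: S(8/3) = -389/135.

-2.8815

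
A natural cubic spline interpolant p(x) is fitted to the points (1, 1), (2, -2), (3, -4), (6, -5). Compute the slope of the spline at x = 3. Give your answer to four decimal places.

Let M_i = p''(x_i). Step sizes h_i = 1, 1, 3; slopes of the chords Δ_i = (y_(i+1) - y_i)/h_i = -3, -2, -1/3.
  1·M_0 + 4·M_1 + 1·M_2 = 6(Δ_1 - Δ_0) = 6
  1·M_1 + 8·M_2 + 3·M_3 = 6(Δ_2 - Δ_1) = 10
Natural end conditions: M_0 = M_3 = 0.
Forward elimination and back-substitution give M_0 = 0, M_1 = 38/31, M_2 = 34/31, M_3 = 0.
On [3, 6], p'(x) = b_2 + 2c_2·(x - 3) + 3d_2·(x - 3)² with b_2 = Δ_2 - h_2(2M_2 + M_3)/6 = -133/93, c_2 = M_2/2 = 17/31, d_2 = (M_3 - M_2)/(6h_2) = -17/279. So p'(3) = -133/93.

-1.4301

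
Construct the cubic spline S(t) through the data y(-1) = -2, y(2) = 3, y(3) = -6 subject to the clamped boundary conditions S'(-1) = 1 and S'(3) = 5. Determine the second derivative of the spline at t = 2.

Put M_i = S'' at the i-th knot. Here h = (3, 1) and Δ = (5/3, -9), so the interior equations h_(i-1)·M_(i-1) + 2(h_(i-1)+h_i)·M_i + h_i·M_(i+1) = 6(Δ_i − Δ_(i-1)) read
  3·M_0 + 8·M_1 + 1·M_2 = 6(Δ_1 - Δ_0) = -64
Clamped end conditions give two more equations: 2h_0·M_0 + h_0·M_1 = 6(Δ_0 - S'(-1)) = 4 and h_1·M_1 + 2h_1·M_2 = 6(S'(3) - Δ_1) = 84.
Solving the tridiagonal system: M_0 = 29/3, M_1 = -18, M_2 = 51.

-18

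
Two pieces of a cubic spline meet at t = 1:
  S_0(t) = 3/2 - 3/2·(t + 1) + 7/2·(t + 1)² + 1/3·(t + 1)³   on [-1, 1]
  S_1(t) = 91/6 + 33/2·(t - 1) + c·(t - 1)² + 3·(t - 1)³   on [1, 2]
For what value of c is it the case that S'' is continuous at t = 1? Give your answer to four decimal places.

5.5000

S_0''(t) = 7 + 2·(t + 1), so S_0''(1) = 11. On the right, S_1''(1) = 2c, so c = 11/2.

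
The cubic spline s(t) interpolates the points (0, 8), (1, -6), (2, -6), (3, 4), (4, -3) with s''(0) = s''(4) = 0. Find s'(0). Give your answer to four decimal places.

-16.7321

With M_i denoting the second derivative at x_i, h_i = 1, 1, 1, 1, and Δ_i = (y_(i+1) − y_i)/h_i = -14, 0, 10, -7:
  1·M_0 + 4·M_1 + 1·M_2 = 6(Δ_1 - Δ_0) = 84
  1·M_1 + 4·M_2 + 1·M_3 = 6(Δ_2 - Δ_1) = 60
  1·M_2 + 4·M_3 + 1·M_4 = 6(Δ_3 - Δ_2) = -102
Natural end conditions: M_0 = M_4 = 0.
Forward elimination and back-substitution give M_0 = 0, M_1 = 459/28, M_2 = 129/7, M_3 = -843/28, M_4 = 0.
On [0, 1], s'(t) = b_0 + 2c_0·t + 3d_0·t² with b_0 = Δ_0 - h_0(2M_0 + M_1)/6 = -937/56, c_0 = M_0/2 = 0, d_0 = (M_1 - M_0)/(6h_0) = 153/56. So s'(0) = -937/56.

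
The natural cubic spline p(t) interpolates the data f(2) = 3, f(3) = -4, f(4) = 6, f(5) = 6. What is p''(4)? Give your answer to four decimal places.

-22.8000

With M_i denoting the second derivative at x_i, h_i = 1, 1, 1, and Δ_i = (y_(i+1) − y_i)/h_i = -7, 10, 0:
  1·M_0 + 4·M_1 + 1·M_2 = 6(Δ_1 - Δ_0) = 102
  1·M_1 + 4·M_2 + 1·M_3 = 6(Δ_2 - Δ_1) = -60
Natural end conditions: M_0 = M_3 = 0.
Hence M_0 = 0, M_1 = 156/5, M_2 = -114/5, M_3 = 0.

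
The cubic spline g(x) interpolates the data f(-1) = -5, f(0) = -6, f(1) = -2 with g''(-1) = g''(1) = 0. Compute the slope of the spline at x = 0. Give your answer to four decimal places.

1.5000

Let M_i = g''(x_i). Step sizes h_i = 1, 1; slopes of the chords Δ_i = (y_(i+1) - y_i)/h_i = -1, 4.
  1·M_0 + 4·M_1 + 1·M_2 = 6(Δ_1 - Δ_0) = 30
Natural end conditions: M_0 = M_2 = 0.
Solving: M_0 = 0, M_1 = 15/2, M_2 = 0.
On [0, 1], g'(x) = b_1 + 2c_1·x + 3d_1·x² with b_1 = Δ_1 - h_1(2M_1 + M_2)/6 = 3/2, c_1 = M_1/2 = 15/4, d_1 = (M_2 - M_1)/(6h_1) = -5/4. So g'(0) = 3/2.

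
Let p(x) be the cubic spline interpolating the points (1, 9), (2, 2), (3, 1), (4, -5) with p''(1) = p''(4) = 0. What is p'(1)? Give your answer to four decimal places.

-8.9333

Let M_i = p''(x_i). Step sizes h_i = 1, 1, 1; slopes of the chords Δ_i = (y_(i+1) - y_i)/h_i = -7, -1, -6.
  1·M_0 + 4·M_1 + 1·M_2 = 6(Δ_1 - Δ_0) = 36
  1·M_1 + 4·M_2 + 1·M_3 = 6(Δ_2 - Δ_1) = -30
Natural end conditions: M_0 = M_3 = 0.
Solving: M_0 = 0, M_1 = 58/5, M_2 = -52/5, M_3 = 0.
On [1, 2], p'(x) = b_0 + 2c_0·(x - 1) + 3d_0·(x - 1)² with b_0 = Δ_0 - h_0(2M_0 + M_1)/6 = -134/15, c_0 = M_0/2 = 0, d_0 = (M_1 - M_0)/(6h_0) = 29/15. So p'(1) = -134/15.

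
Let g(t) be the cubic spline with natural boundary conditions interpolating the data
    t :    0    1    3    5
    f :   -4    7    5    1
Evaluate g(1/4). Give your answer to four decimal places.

With m_i denoting the second derivative at x_i, h_i = 1, 2, 2, and Δ_i = (y_(i+1) − y_i)/h_i = 11, -1, -2:
  1·m_0 + 6·m_1 + 2·m_2 = 6(Δ_1 - Δ_0) = -72
  2·m_1 + 8·m_2 + 2·m_3 = 6(Δ_2 - Δ_1) = -6
Natural end conditions: m_0 = m_3 = 0.
Solving: m_0 = 0, m_1 = -141/11, m_2 = 27/11, m_3 = 0.
On [0, 1], g(t) = -4 + 289/22·t + 0·t² - 47/22·t³.
With t = 1/4: g(1/4) = -1055/1408.

-0.7493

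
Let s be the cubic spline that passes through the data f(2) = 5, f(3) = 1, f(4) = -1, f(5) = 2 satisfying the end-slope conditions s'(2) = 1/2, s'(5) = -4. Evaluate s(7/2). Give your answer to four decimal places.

Write m_i for s''(x_i). With h_i = 1, 1, 1 and divided differences Δ_i = -4, -2, 3, the continuity of s' gives the tridiagonal system
  1·m_0 + 4·m_1 + 1·m_2 = 6(Δ_1 - Δ_0) = 12
  1·m_1 + 4·m_2 + 1·m_3 = 6(Δ_2 - Δ_1) = 30
Clamped end conditions give two more equations: 2h_0·m_0 + h_0·m_1 = 6(Δ_0 - s'(2)) = -27 and h_2·m_2 + 2h_2·m_3 = 6(s'(5) - Δ_2) = -42.
Hence m_0 = -76/5, m_1 = 17/5, m_2 = 68/5, m_3 = -139/5.
On [3, 4], s(x) = 1 - 27/5·(x - 3) + 17/10·(x - 3)² + 17/10·(x - 3)³.
With (x - 3) = 1/2: s(7/2) = -17/16.

-1.0625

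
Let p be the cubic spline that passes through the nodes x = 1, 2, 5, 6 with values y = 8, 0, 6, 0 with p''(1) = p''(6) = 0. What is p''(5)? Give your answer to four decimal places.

-10.2545

Put M_i = p'' at the i-th knot. Here h = (1, 3, 1) and Δ = (-8, 2, -6), so the interior equations h_(i-1)·M_(i-1) + 2(h_(i-1)+h_i)·M_i + h_i·M_(i+1) = 6(Δ_i − Δ_(i-1)) read
  1·M_0 + 8·M_1 + 3·M_2 = 6(Δ_1 - Δ_0) = 60
  3·M_1 + 8·M_2 + 1·M_3 = 6(Δ_2 - Δ_1) = -48
Natural end conditions: M_0 = M_3 = 0.
Solving: M_0 = 0, M_1 = 624/55, M_2 = -564/55, M_3 = 0.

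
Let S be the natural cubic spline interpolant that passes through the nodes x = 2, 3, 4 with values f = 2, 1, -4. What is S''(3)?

With M_i denoting the second derivative at x_i, h_i = 1, 1, and Δ_i = (y_(i+1) − y_i)/h_i = -1, -5:
  1·M_0 + 4·M_1 + 1·M_2 = 6(Δ_1 - Δ_0) = -24
Natural end conditions: M_0 = M_2 = 0.
Forward elimination and back-substitution give M_0 = 0, M_1 = -6, M_2 = 0.

-6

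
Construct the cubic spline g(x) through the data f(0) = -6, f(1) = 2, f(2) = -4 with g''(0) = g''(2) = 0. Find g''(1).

-21

Write σ_i for g''(x_i). With h_i = 1, 1 and divided differences Δ_i = 8, -6, the continuity of g' gives the tridiagonal system
  1·σ_0 + 4·σ_1 + 1·σ_2 = 6(Δ_1 - Δ_0) = -84
Natural end conditions: σ_0 = σ_2 = 0.
Hence σ_0 = 0, σ_1 = -21, σ_2 = 0.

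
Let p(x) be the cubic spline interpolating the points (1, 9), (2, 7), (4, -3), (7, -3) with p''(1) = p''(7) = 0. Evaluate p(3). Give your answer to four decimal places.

Write σ_i for p''(x_i). With h_i = 1, 2, 3 and divided differences Δ_i = -2, -5, 0, the continuity of p' gives the tridiagonal system
  1·σ_0 + 6·σ_1 + 2·σ_2 = 6(Δ_1 - Δ_0) = -18
  2·σ_1 + 10·σ_2 + 3·σ_3 = 6(Δ_2 - Δ_1) = 30
Natural end conditions: σ_0 = σ_3 = 0.
Solving the tridiagonal system: σ_0 = 0, σ_1 = -30/7, σ_2 = 27/7, σ_3 = 0.
On [2, 4], p(x) = 7 - 24/7·(x - 2) - 15/7·(x - 2)² + 19/28·(x - 2)³.
With (x - 2) = 1: p(3) = 59/28.

2.1071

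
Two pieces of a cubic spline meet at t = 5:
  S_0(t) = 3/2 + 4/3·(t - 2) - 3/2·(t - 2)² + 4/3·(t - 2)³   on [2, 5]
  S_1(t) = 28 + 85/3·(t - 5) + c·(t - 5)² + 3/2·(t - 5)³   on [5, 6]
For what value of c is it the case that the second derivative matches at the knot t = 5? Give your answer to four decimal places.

S_0''(t) = -3 + 8·(t - 2), so S_0''(5) = 21. On the right, S_1''(5) = 2c, so c = 21/2.

10.5000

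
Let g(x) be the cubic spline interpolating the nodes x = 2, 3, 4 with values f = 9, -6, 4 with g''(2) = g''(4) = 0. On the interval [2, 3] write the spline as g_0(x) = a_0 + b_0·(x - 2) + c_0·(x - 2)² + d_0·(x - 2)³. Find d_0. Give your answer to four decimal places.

With m_i denoting the second derivative at x_i, h_i = 1, 1, and Δ_i = (y_(i+1) − y_i)/h_i = -15, 10:
  1·m_0 + 4·m_1 + 1·m_2 = 6(Δ_1 - Δ_0) = 150
Natural end conditions: m_0 = m_2 = 0.
Solving: m_0 = 0, m_1 = 75/2, m_2 = 0.
On [2, 3], with g_0(x) = a_0 + b_0·(x - 2) + c_0·(x - 2)² + d_0·(x - 2)³: c_0 = m_0/2 = 0, d_0 = (m_1 - m_0)/(6h_0) = 25/4, b_0 = Δ_0 - h_0(2m_0 + m_1)/6 = -85/4.

6.2500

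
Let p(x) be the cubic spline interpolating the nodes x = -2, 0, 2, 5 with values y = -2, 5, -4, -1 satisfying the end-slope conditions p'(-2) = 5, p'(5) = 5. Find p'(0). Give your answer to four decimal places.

-0.9595

Let m_i = p''(x_i). Step sizes h_i = 2, 2, 3; slopes of the chords Δ_i = (y_(i+1) - y_i)/h_i = 7/2, -9/2, 1.
  2·m_0 + 8·m_1 + 2·m_2 = 6(Δ_1 - Δ_0) = -48
  2·m_1 + 10·m_2 + 3·m_3 = 6(Δ_2 - Δ_1) = 33
Clamped end conditions give two more equations: 2h_0·m_0 + h_0·m_1 = 6(Δ_0 - p'(-2)) = -9 and h_2·m_2 + 2h_2·m_3 = 6(p'(5) - Δ_2) = 24.
Solving the tridiagonal system: m_0 = 54/37, m_1 = -549/74, m_2 = 156/37, m_3 = 70/37.
On [0, 2], p'(x) = b_1 + 2c_1·x + 3d_1·x² with b_1 = Δ_1 - h_1(2m_1 + m_2)/6 = -71/74, c_1 = m_1/2 = -549/148, d_1 = (m_2 - m_1)/(6h_1) = 287/296. So p'(0) = -71/74.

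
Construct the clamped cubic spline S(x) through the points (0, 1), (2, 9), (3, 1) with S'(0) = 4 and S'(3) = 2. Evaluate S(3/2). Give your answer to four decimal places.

Let M_i = S''(x_i). Step sizes h_i = 2, 1; slopes of the chords Δ_i = (y_(i+1) - y_i)/h_i = 4, -8.
  2·M_0 + 6·M_1 + 1·M_2 = 6(Δ_1 - Δ_0) = -72
Clamped end conditions give two more equations: 2h_0·M_0 + h_0·M_1 = 6(Δ_0 - S'(0)) = 0 and h_1·M_1 + 2h_1·M_2 = 6(S'(3) - Δ_1) = 60.
Hence M_0 = 34/3, M_1 = -68/3, M_2 = 124/3.
On [0, 2], S(x) = 1 + 4·x + 17/3·x² - 17/6·x³.
With x = 3/2: S(3/2) = 163/16.

10.1875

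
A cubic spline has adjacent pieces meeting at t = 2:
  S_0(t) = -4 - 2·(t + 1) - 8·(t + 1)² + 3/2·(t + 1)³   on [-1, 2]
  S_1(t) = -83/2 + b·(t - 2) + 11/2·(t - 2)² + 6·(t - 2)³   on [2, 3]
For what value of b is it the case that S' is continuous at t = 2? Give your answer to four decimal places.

-9.5000

S_0'(t) = -2 - 16·(t + 1) + 9/2·(t + 1)², so S_0'(2) = -19/2. On the right, S_1'(2) = b, so b = -19/2.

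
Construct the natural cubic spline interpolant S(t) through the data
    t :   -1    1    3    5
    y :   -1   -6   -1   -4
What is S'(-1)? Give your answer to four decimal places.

With M_i denoting the second derivative at x_i, h_i = 2, 2, 2, and Δ_i = (y_(i+1) − y_i)/h_i = -5/2, 5/2, -3/2:
  2·M_0 + 8·M_1 + 2·M_2 = 6(Δ_1 - Δ_0) = 30
  2·M_1 + 8·M_2 + 2·M_3 = 6(Δ_2 - Δ_1) = -24
Natural end conditions: M_0 = M_3 = 0.
Solving the tridiagonal system: M_0 = 0, M_1 = 24/5, M_2 = -21/5, M_3 = 0.
On [-1, 1], S'(t) = b_0 + 2c_0·(t + 1) + 3d_0·(t + 1)² with b_0 = Δ_0 - h_0(2M_0 + M_1)/6 = -41/10, c_0 = M_0/2 = 0, d_0 = (M_1 - M_0)/(6h_0) = 2/5. So S'(-1) = -41/10.

-4.1000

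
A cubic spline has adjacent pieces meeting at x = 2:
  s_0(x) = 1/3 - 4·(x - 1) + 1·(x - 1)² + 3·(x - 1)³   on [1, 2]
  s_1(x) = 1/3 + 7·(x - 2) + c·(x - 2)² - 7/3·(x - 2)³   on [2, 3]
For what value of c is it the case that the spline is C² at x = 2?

10

s_0''(x) = 2 + 18·(x - 1), so s_0''(2) = 20. On the right, s_1''(2) = 2c, so c = 10.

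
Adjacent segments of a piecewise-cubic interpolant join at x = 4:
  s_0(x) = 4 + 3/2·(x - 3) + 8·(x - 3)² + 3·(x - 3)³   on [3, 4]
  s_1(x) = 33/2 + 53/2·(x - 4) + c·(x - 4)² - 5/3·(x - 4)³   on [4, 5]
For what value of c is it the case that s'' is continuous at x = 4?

s_0''(x) = 16 + 18·(x - 3), so s_0''(4) = 34. On the right, s_1''(4) = 2c, so c = 17.

17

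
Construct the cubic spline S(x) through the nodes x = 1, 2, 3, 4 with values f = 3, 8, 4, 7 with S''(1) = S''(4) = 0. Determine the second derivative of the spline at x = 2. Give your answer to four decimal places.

-17.2000

With m_i denoting the second derivative at x_i, h_i = 1, 1, 1, and Δ_i = (y_(i+1) − y_i)/h_i = 5, -4, 3:
  1·m_0 + 4·m_1 + 1·m_2 = 6(Δ_1 - Δ_0) = -54
  1·m_1 + 4·m_2 + 1·m_3 = 6(Δ_2 - Δ_1) = 42
Natural end conditions: m_0 = m_3 = 0.
Hence m_0 = 0, m_1 = -86/5, m_2 = 74/5, m_3 = 0.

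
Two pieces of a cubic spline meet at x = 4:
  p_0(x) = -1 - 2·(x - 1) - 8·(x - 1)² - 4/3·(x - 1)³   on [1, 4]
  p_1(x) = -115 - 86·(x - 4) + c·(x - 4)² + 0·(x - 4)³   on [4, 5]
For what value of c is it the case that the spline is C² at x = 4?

p_0''(x) = -16 - 8·(x - 1), so p_0''(4) = -40. On the right, p_1''(4) = 2c, so c = -20.

-20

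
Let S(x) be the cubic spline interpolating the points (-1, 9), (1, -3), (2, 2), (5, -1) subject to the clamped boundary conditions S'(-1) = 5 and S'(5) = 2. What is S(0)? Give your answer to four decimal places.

Let M_i = S''(x_i). Step sizes h_i = 2, 1, 3; slopes of the chords Δ_i = (y_(i+1) - y_i)/h_i = -6, 5, -1.
  2·M_0 + 6·M_1 + 1·M_2 = 6(Δ_1 - Δ_0) = 66
  1·M_1 + 8·M_2 + 3·M_3 = 6(Δ_2 - Δ_1) = -36
Clamped end conditions give two more equations: 2h_0·M_0 + h_0·M_1 = 6(Δ_0 - S'(-1)) = -66 and h_2·M_2 + 2h_2·M_3 = 6(S'(5) - Δ_2) = 18.
Forward elimination and back-substitution give M_0 = -192/7, M_1 = 153/7, M_2 = -72/7, M_3 = 57/7.
On [-1, 1], S(x) = 9 + 5·(x + 1) - 96/7·(x + 1)² + 115/28·(x + 1)³.
With (x + 1) = 1: S(0) = 123/28.

4.3929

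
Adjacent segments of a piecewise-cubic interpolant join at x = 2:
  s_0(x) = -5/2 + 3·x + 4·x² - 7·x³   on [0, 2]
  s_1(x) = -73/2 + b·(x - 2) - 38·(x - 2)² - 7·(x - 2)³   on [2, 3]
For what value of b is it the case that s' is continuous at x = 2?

-65

s_0'(x) = 3 + 8·x - 21·x², so s_0'(2) = -65. On the right, s_1'(2) = b, so b = -65.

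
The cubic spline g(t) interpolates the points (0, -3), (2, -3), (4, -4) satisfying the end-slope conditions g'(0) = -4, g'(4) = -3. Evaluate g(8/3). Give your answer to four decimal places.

-2.4074

Write M_i for g''(x_i). With h_i = 2, 2 and divided differences Δ_i = 0, -1/2, the continuity of g' gives the tridiagonal system
  2·M_0 + 8·M_1 + 2·M_2 = 6(Δ_1 - Δ_0) = -3
Clamped end conditions give two more equations: 2h_0·M_0 + h_0·M_1 = 6(Δ_0 - g'(0)) = 24 and h_1·M_1 + 2h_1·M_2 = 6(g'(4) - Δ_1) = -15.
Hence M_0 = 53/8, M_1 = -5/4, M_2 = -25/8.
On [2, 4], g(t) = -3 + 11/8·(t - 2) - 5/8·(t - 2)² - 5/32·(t - 2)³.
With (t - 2) = 2/3: g(8/3) = -65/27.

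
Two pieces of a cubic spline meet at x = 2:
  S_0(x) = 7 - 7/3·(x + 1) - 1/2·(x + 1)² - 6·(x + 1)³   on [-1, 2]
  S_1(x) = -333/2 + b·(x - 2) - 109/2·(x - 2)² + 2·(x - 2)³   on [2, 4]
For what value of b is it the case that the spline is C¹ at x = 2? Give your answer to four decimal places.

S_0'(x) = -7/3 - 1·(x + 1) - 18·(x + 1)², so S_0'(2) = -502/3. On the right, S_1'(2) = b, so b = -502/3.

-167.3333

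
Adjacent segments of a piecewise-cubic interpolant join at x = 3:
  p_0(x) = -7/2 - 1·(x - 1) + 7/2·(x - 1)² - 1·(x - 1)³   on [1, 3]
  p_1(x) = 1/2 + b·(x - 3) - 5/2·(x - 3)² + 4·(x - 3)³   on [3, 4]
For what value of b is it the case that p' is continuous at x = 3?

p_0'(x) = -1 + 7·(x - 1) - 3·(x - 1)², so p_0'(3) = 1. On the right, p_1'(3) = b, so b = 1.

1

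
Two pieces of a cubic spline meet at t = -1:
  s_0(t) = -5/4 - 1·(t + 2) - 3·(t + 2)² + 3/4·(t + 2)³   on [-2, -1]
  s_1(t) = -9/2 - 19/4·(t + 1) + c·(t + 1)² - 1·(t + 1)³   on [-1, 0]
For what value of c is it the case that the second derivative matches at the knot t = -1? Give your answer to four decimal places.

s_0''(t) = -6 + 9/2·(t + 2), so s_0''(-1) = -3/2. On the right, s_1''(-1) = 2c, so c = -3/4.

-0.7500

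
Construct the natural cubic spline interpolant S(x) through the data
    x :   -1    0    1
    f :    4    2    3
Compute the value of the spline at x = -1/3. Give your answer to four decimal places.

Let M_i = S''(x_i). Step sizes h_i = 1, 1; slopes of the chords Δ_i = (y_(i+1) - y_i)/h_i = -2, 1.
  1·M_0 + 4·M_1 + 1·M_2 = 6(Δ_1 - Δ_0) = 18
Natural end conditions: M_0 = M_2 = 0.
Solving the tridiagonal system: M_0 = 0, M_1 = 9/2, M_2 = 0.
On [-1, 0], S(x) = 4 - 11/4·(x + 1) + 0·(x + 1)² + 3/4·(x + 1)³.
With (x + 1) = 2/3: S(-1/3) = 43/18.

2.3889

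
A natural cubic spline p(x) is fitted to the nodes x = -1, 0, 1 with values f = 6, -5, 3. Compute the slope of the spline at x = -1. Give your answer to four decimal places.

-15.7500

Put M_i = p'' at the i-th knot. Here h = (1, 1) and Δ = (-11, 8), so the interior equations h_(i-1)·M_(i-1) + 2(h_(i-1)+h_i)·M_i + h_i·M_(i+1) = 6(Δ_i − Δ_(i-1)) read
  1·M_0 + 4·M_1 + 1·M_2 = 6(Δ_1 - Δ_0) = 114
Natural end conditions: M_0 = M_2 = 0.
Solving the tridiagonal system: M_0 = 0, M_1 = 57/2, M_2 = 0.
On [-1, 0], p'(x) = b_0 + 2c_0·(x + 1) + 3d_0·(x + 1)² with b_0 = Δ_0 - h_0(2M_0 + M_1)/6 = -63/4, c_0 = M_0/2 = 0, d_0 = (M_1 - M_0)/(6h_0) = 19/4. So p'(-1) = -63/4.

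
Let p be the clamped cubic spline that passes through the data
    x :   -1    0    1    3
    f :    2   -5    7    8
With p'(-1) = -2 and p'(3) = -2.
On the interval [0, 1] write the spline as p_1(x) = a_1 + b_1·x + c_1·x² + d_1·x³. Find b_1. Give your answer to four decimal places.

Put M_i = p'' at the i-th knot. Here h = (1, 1, 2) and Δ = (-7, 12, 1/2), so the interior equations h_(i-1)·M_(i-1) + 2(h_(i-1)+h_i)·M_i + h_i·M_(i+1) = 6(Δ_i − Δ_(i-1)) read
  1·M_0 + 4·M_1 + 1·M_2 = 6(Δ_1 - Δ_0) = 114
  1·M_1 + 6·M_2 + 2·M_3 = 6(Δ_2 - Δ_1) = -69
Clamped end conditions give two more equations: 2h_0·M_0 + h_0·M_1 = 6(Δ_0 - p'(-1)) = -30 and h_2·M_2 + 2h_2·M_3 = 6(p'(3) - Δ_2) = -15.
Solving: M_0 = -801/22, M_1 = 471/11, M_2 = -459/22, M_3 = 147/22.
On [0, 1], with p_1(x) = a_1 + b_1·x + c_1·x² + d_1·x³: c_1 = M_1/2 = 471/22, d_1 = (M_2 - M_1)/(6h_1) = -467/44, b_1 = Δ_1 - h_1(2M_1 + M_2)/6 = 53/44.

1.2045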